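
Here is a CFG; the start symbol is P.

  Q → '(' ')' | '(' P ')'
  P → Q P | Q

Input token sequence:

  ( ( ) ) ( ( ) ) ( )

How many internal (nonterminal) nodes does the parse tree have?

10

[P [Q ( [P [Q ( )]] )] [P [Q ( [P [Q ( )]] )] [P [Q ( )]]]]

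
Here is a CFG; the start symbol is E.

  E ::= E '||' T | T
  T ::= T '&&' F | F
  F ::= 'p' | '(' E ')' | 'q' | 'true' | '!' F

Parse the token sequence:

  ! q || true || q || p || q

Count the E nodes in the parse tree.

[E [E [E [E [E [T [F ! [F q]]]] || [T [F true]]] || [T [F q]]] || [T [F p]]] || [T [F q]]]

5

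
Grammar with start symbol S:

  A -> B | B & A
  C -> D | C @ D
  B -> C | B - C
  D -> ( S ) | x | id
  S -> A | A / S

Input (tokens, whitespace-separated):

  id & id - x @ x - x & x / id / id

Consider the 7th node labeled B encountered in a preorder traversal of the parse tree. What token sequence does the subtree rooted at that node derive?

id

[S [A [B [C [D id]]] & [A [B [B [B [C [D id]]] - [C [C [D x]] @ [D x]]] - [C [D x]]] & [A [B [C [D x]]]]]] / [S [A [B [C [D id]]]] / [S [A [B [C [D id]]]]]]]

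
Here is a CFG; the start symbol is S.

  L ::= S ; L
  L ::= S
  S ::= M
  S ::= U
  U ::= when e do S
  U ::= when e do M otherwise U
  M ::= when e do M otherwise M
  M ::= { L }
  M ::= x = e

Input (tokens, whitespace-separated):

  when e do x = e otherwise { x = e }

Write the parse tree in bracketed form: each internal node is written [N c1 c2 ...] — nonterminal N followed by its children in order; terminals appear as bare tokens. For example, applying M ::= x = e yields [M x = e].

[S [M when e do [M x = e] otherwise [M { [L [S [M x = e]]] }]]]

S
M
when e do M otherwise M
when e do x = e otherwise M
when e do x = e otherwise { L }
when e do x = e otherwise { S }
when e do x = e otherwise { M }
when e do x = e otherwise { x = e }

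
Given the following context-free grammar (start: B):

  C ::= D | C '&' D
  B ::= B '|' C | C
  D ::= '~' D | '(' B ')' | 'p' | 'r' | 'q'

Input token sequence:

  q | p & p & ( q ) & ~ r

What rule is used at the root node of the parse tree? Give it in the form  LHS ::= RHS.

[B [B [C [D q]]] | [C [C [C [C [D p]] & [D p]] & [D ( [B [C [D q]]] )]] & [D ~ [D r]]]]

B ::= B '|' C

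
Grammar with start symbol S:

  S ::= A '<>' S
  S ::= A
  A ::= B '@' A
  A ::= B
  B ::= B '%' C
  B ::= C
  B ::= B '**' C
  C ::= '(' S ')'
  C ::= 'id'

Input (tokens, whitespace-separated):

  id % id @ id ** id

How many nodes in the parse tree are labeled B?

4

[S [A [B [B [C id]] % [C id]] @ [A [B [B [C id]] ** [C id]]]]]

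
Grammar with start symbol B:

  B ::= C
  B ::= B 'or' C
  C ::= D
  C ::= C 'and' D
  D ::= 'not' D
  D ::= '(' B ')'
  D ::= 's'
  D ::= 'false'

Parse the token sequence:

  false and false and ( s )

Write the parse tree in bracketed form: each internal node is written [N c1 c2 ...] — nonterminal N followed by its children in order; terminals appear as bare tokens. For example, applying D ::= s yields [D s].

B
C
C and D
C and D and D
D and D and D
false and D and D
false and false and D
false and false and ( B )
false and false and ( C )
false and false and ( D )
false and false and ( s )

[B [C [C [C [D false]] and [D false]] and [D ( [B [C [D s]]] )]]]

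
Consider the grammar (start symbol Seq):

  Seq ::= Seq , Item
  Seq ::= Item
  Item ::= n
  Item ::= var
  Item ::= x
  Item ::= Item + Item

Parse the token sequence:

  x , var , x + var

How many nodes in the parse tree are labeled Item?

5

[Seq [Seq [Seq [Item x]] , [Item var]] , [Item [Item x] + [Item var]]]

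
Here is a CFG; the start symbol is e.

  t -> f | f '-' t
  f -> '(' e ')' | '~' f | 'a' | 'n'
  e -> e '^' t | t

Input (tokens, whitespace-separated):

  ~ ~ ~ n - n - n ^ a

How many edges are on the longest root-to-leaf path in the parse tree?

7

[e [e [t [f ~ [f ~ [f ~ [f n]]]] - [t [f n] - [t [f n]]]]] ^ [t [f a]]]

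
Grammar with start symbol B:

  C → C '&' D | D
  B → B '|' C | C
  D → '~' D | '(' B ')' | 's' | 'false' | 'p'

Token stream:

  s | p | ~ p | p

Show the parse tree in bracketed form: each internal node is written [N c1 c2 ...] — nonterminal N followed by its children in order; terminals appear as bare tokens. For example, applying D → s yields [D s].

B
B | C
B | C | C
B | C | C | C
C | C | C | C
D | C | C | C
s | C | C | C
s | D | C | C
s | p | C | C
s | p | D | C
s | p | ~ D | C
s | p | ~ p | C
s | p | ~ p | D
s | p | ~ p | p

[B [B [B [B [C [D s]]] | [C [D p]]] | [C [D ~ [D p]]]] | [C [D p]]]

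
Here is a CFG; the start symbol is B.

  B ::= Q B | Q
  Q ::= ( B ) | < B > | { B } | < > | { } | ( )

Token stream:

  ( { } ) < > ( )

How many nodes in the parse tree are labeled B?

4

[B [Q ( [B [Q { }]] )] [B [Q < >] [B [Q ( )]]]]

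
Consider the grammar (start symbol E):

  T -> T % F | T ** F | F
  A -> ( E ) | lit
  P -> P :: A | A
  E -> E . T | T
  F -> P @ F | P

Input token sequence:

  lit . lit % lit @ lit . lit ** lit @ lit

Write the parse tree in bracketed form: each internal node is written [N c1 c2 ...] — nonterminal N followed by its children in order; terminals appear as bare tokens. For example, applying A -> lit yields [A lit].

[E [E [E [T [F [P [A lit]]]]] . [T [T [F [P [A lit]]]] % [F [P [A lit]] @ [F [P [A lit]]]]]] . [T [T [F [P [A lit]]]] ** [F [P [A lit]] @ [F [P [A lit]]]]]]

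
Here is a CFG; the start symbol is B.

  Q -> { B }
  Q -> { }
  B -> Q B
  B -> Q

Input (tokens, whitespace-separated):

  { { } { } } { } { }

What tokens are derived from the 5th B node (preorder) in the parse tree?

[B [Q { [B [Q { }] [B [Q { }]]] }] [B [Q { }] [B [Q { }]]]]

{ }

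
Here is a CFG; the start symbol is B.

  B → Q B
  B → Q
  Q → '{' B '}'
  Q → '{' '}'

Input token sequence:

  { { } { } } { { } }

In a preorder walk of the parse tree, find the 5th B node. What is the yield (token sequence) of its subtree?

{ }

[B [Q { [B [Q { }] [B [Q { }]]] }] [B [Q { [B [Q { }]] }]]]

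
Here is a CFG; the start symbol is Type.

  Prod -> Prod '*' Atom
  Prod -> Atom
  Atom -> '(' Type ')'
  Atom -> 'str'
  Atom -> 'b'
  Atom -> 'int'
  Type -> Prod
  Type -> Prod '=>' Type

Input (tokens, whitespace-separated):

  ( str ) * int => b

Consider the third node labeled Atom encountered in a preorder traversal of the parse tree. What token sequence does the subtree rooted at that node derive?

int

[Type [Prod [Prod [Atom ( [Type [Prod [Atom str]]] )]] * [Atom int]] => [Type [Prod [Atom b]]]]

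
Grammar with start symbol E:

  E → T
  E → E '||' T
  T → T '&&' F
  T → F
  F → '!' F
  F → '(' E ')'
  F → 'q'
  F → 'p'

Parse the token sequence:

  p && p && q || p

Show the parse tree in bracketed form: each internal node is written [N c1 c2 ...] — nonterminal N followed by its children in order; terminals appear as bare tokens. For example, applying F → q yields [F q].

E
E || T
T || T
T && F || T
T && F && F || T
F && F && F || T
p && F && F || T
p && p && F || T
p && p && q || T
p && p && q || F
p && p && q || p

[E [E [T [T [T [F p]] && [F p]] && [F q]]] || [T [F p]]]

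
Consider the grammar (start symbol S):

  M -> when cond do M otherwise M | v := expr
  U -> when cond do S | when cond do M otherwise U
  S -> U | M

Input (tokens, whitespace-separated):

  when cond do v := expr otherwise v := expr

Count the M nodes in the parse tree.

3

[S [M when cond do [M v := expr] otherwise [M v := expr]]]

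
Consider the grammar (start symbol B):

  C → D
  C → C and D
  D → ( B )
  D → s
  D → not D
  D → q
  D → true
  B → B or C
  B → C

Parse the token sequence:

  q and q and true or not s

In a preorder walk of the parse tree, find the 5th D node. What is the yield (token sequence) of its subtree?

[B [B [C [C [C [D q]] and [D q]] and [D true]]] or [C [D not [D s]]]]

s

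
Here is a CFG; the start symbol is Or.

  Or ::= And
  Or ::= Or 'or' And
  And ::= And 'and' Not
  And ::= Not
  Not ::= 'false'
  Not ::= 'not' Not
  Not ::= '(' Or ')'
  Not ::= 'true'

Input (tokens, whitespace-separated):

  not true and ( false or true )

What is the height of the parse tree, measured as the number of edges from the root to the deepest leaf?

[Or [And [And [Not not [Not true]]] and [Not ( [Or [Or [And [Not false]]] or [And [Not true]]] )]]]

7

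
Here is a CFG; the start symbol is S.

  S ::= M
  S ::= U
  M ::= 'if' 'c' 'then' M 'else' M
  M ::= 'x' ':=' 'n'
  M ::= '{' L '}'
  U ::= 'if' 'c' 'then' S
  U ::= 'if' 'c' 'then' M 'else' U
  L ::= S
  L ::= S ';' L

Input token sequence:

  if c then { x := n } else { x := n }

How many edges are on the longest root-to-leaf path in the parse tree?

[S [M if c then [M { [L [S [M x := n]]] }] else [M { [L [S [M x := n]]] }]]]

6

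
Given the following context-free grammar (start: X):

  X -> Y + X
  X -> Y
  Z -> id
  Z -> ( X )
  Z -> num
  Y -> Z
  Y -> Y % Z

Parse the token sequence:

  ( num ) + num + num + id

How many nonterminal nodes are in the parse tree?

[X [Y [Z ( [X [Y [Z num]]] )]] + [X [Y [Z num]] + [X [Y [Z num]] + [X [Y [Z id]]]]]]

15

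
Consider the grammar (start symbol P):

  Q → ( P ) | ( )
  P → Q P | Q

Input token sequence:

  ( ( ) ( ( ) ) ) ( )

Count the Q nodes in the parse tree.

5

[P [Q ( [P [Q ( )] [P [Q ( [P [Q ( )]] )]]] )] [P [Q ( )]]]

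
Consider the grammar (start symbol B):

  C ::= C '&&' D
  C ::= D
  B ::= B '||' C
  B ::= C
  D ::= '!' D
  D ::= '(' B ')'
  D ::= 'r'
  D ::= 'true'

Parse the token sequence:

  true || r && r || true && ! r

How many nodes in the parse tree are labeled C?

[B [B [B [C [D true]]] || [C [C [D r]] && [D r]]] || [C [C [D true]] && [D ! [D r]]]]

5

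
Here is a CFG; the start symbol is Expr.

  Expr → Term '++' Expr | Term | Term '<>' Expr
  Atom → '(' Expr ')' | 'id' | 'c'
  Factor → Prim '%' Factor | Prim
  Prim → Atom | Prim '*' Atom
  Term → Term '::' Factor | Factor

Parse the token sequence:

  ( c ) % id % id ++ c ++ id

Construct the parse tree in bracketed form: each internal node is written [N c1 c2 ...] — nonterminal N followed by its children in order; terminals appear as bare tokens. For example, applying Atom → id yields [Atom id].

[Expr [Term [Factor [Prim [Atom ( [Expr [Term [Factor [Prim [Atom c]]]]] )]] % [Factor [Prim [Atom id]] % [Factor [Prim [Atom id]]]]]] ++ [Expr [Term [Factor [Prim [Atom c]]]] ++ [Expr [Term [Factor [Prim [Atom id]]]]]]]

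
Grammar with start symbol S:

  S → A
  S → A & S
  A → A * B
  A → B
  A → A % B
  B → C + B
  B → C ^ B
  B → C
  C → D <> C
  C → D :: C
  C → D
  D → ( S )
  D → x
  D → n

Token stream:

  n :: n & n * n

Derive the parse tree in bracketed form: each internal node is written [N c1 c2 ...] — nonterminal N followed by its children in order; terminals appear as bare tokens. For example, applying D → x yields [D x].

S
A & S
B & S
C & S
D :: C & S
n :: C & S
n :: D & S
n :: n & S
n :: n & A
n :: n & A * B
n :: n & B * B
n :: n & C * B
n :: n & D * B
n :: n & n * B
n :: n & n * C
n :: n & n * D
n :: n & n * n

[S [A [B [C [D n] :: [C [D n]]]]] & [S [A [A [B [C [D n]]]] * [B [C [D n]]]]]]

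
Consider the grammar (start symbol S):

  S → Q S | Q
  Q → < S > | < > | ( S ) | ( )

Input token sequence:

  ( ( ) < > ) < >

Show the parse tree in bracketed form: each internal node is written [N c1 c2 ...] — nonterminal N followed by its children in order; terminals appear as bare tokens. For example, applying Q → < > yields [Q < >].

S
Q S
( S ) S
( Q S ) S
( ( ) S ) S
( ( ) Q ) S
( ( ) < > ) S
( ( ) < > ) Q
( ( ) < > ) < >

[S [Q ( [S [Q ( )] [S [Q < >]]] )] [S [Q < >]]]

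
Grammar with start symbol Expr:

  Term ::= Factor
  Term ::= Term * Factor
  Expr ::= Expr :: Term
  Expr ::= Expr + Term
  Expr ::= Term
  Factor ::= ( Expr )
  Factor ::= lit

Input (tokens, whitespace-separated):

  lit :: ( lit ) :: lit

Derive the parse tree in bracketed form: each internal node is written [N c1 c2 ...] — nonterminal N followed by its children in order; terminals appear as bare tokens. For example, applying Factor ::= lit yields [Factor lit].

[Expr [Expr [Expr [Term [Factor lit]]] :: [Term [Factor ( [Expr [Term [Factor lit]]] )]]] :: [Term [Factor lit]]]

Expr
Expr :: Term
Expr :: Term :: Term
Term :: Term :: Term
Factor :: Term :: Term
lit :: Term :: Term
lit :: Factor :: Term
lit :: ( Expr ) :: Term
lit :: ( Term ) :: Term
lit :: ( Factor ) :: Term
lit :: ( lit ) :: Term
lit :: ( lit ) :: Factor
lit :: ( lit ) :: lit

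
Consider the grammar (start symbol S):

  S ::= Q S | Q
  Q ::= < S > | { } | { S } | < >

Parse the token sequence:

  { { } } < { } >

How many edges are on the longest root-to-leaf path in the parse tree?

[S [Q { [S [Q { }]] }] [S [Q < [S [Q { }]] >]]]

5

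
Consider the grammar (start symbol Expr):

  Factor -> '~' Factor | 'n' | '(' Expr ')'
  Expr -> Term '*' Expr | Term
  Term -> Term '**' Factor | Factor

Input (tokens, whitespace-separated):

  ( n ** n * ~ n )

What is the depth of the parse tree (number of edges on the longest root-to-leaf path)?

[Expr [Term [Factor ( [Expr [Term [Term [Factor n]] ** [Factor n]] * [Expr [Term [Factor ~ [Factor n]]]]] )]]]

8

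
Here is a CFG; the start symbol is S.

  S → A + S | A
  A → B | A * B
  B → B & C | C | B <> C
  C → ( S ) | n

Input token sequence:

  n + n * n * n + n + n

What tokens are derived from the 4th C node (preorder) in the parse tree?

[S [A [B [C n]]] + [S [A [A [A [B [C n]]] * [B [C n]]] * [B [C n]]] + [S [A [B [C n]]] + [S [A [B [C n]]]]]]]

n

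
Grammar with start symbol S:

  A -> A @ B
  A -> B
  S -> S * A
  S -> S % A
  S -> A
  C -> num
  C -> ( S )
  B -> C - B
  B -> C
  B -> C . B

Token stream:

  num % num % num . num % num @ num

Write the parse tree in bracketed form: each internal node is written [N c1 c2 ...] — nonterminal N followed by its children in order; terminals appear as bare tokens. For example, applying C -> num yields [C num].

S
S % A
S % A % A
S % A % A % A
A % A % A % A
B % A % A % A
C % A % A % A
num % A % A % A
num % B % A % A
num % C % A % A
num % num % A % A
num % num % B % A
num % num % C . B % A
num % num % num . B % A
num % num % num . C % A
num % num % num . num % A
num % num % num . num % A @ B
num % num % num . num % B @ B
num % num % num . num % C @ B
num % num % num . num % num @ B
num % num % num . num % num @ C
num % num % num . num % num @ num

[S [S [S [S [A [B [C num]]]] % [A [B [C num]]]] % [A [B [C num] . [B [C num]]]]] % [A [A [B [C num]]] @ [B [C num]]]]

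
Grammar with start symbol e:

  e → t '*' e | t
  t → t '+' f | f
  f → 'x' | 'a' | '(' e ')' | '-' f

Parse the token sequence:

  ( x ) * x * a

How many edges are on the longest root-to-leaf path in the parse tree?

6

[e [t [f ( [e [t [f x]]] )]] * [e [t [f x]] * [e [t [f a]]]]]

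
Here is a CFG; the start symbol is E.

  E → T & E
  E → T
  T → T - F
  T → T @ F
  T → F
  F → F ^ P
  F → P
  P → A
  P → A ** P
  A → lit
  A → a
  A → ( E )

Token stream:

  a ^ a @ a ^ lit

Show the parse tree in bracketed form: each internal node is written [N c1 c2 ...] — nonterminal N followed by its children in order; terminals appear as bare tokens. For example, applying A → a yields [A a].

E
T
T @ F
F @ F
F ^ P @ F
P ^ P @ F
A ^ P @ F
a ^ P @ F
a ^ A @ F
a ^ a @ F
a ^ a @ F ^ P
a ^ a @ P ^ P
a ^ a @ A ^ P
a ^ a @ a ^ P
a ^ a @ a ^ A
a ^ a @ a ^ lit

[E [T [T [F [F [P [A a]]] ^ [P [A a]]]] @ [F [F [P [A a]]] ^ [P [A lit]]]]]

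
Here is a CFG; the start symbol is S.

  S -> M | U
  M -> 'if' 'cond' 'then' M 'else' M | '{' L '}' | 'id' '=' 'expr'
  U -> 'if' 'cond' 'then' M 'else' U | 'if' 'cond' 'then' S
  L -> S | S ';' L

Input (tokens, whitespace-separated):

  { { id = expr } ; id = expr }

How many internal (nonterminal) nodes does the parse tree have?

[S [M { [L [S [M { [L [S [M id = expr]]] }]] ; [L [S [M id = expr]]]] }]]

11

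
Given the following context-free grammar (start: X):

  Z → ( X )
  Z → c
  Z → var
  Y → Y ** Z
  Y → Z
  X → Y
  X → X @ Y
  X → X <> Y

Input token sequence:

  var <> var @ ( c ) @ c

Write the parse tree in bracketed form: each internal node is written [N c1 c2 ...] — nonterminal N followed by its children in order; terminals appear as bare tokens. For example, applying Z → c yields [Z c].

X
X @ Y
X @ Y @ Y
X <> Y @ Y @ Y
Y <> Y @ Y @ Y
Z <> Y @ Y @ Y
var <> Y @ Y @ Y
var <> Z @ Y @ Y
var <> var @ Y @ Y
var <> var @ Z @ Y
var <> var @ ( X ) @ Y
var <> var @ ( Y ) @ Y
var <> var @ ( Z ) @ Y
var <> var @ ( c ) @ Y
var <> var @ ( c ) @ Z
var <> var @ ( c ) @ c

[X [X [X [X [Y [Z var]]] <> [Y [Z var]]] @ [Y [Z ( [X [Y [Z c]]] )]]] @ [Y [Z c]]]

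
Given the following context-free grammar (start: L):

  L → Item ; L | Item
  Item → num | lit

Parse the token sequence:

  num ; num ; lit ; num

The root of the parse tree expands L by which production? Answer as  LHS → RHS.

[L [Item num] ; [L [Item num] ; [L [Item lit] ; [L [Item num]]]]]

L → Item ; L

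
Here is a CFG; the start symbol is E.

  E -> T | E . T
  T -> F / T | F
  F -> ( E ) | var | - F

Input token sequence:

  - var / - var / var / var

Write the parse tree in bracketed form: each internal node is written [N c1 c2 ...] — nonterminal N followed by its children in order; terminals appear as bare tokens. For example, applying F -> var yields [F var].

E
T
F / T
- F / T
- var / T
- var / F / T
- var / - F / T
- var / - var / T
- var / - var / F / T
- var / - var / var / T
- var / - var / var / F
- var / - var / var / var

[E [T [F - [F var]] / [T [F - [F var]] / [T [F var] / [T [F var]]]]]]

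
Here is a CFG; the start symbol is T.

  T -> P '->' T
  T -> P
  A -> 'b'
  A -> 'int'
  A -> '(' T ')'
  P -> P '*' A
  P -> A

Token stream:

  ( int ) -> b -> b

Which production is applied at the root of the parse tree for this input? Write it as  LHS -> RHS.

T -> P '->' T

[T [P [A ( [T [P [A int]]] )]] -> [T [P [A b]] -> [T [P [A b]]]]]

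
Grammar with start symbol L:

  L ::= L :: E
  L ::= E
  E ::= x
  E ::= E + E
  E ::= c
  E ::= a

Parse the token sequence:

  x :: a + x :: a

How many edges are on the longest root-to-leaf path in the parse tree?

4

[L [L [L [E x]] :: [E [E a] + [E x]]] :: [E a]]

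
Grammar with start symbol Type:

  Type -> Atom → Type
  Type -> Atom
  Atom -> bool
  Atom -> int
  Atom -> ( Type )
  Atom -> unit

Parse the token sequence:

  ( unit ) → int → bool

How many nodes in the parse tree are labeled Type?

4

[Type [Atom ( [Type [Atom unit]] )] → [Type [Atom int] → [Type [Atom bool]]]]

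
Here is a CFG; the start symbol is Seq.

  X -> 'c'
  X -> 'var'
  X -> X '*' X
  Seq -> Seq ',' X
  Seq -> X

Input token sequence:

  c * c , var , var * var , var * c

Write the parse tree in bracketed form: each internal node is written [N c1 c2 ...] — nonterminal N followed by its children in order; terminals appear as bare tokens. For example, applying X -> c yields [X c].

[Seq [Seq [Seq [Seq [X [X c] * [X c]]] , [X var]] , [X [X var] * [X var]]] , [X [X var] * [X c]]]

Seq
Seq , X
Seq , X , X
Seq , X , X , X
X , X , X , X
X * X , X , X , X
c * X , X , X , X
c * c , X , X , X
c * c , var , X , X
c * c , var , X * X , X
c * c , var , var * X , X
c * c , var , var * var , X
c * c , var , var * var , X * X
c * c , var , var * var , var * X
c * c , var , var * var , var * c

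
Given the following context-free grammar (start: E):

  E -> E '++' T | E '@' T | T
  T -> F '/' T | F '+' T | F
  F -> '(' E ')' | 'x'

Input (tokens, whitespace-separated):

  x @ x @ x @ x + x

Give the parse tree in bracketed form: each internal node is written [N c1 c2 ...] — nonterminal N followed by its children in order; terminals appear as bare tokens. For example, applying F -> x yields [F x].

[E [E [E [E [T [F x]]] @ [T [F x]]] @ [T [F x]]] @ [T [F x] + [T [F x]]]]

E
E @ T
E @ T @ T
E @ T @ T @ T
T @ T @ T @ T
F @ T @ T @ T
x @ T @ T @ T
x @ F @ T @ T
x @ x @ T @ T
x @ x @ F @ T
x @ x @ x @ T
x @ x @ x @ F + T
x @ x @ x @ x + T
x @ x @ x @ x + F
x @ x @ x @ x + x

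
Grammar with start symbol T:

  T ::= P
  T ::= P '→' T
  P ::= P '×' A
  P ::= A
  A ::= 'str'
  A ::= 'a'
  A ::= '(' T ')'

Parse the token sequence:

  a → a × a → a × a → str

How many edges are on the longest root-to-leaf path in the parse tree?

[T [P [A a]] → [T [P [P [A a]] × [A a]] → [T [P [P [A a]] × [A a]] → [T [P [A str]]]]]]

6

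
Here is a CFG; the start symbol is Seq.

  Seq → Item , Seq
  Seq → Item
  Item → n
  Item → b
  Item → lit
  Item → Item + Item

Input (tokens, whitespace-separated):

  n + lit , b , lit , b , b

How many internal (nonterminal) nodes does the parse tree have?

[Seq [Item [Item n] + [Item lit]] , [Seq [Item b] , [Seq [Item lit] , [Seq [Item b] , [Seq [Item b]]]]]]

12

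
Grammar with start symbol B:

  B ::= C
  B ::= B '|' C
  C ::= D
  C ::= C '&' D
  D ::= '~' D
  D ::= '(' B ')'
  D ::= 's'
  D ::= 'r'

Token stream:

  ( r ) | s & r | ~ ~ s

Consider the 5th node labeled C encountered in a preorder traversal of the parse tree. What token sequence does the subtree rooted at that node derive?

~ ~ s

[B [B [B [C [D ( [B [C [D r]]] )]]] | [C [C [D s]] & [D r]]] | [C [D ~ [D ~ [D s]]]]]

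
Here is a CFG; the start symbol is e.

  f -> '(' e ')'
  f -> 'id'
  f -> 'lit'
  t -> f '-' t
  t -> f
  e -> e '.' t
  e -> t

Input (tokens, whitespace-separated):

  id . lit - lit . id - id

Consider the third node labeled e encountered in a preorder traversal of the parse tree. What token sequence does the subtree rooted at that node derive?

[e [e [e [t [f id]]] . [t [f lit] - [t [f lit]]]] . [t [f id] - [t [f id]]]]

id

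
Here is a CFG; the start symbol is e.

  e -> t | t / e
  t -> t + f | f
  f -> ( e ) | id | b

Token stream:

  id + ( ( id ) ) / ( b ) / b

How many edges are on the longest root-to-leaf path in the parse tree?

[e [t [t [f id]] + [f ( [e [t [f ( [e [t [f id]]] )]]] )]] / [e [t [f ( [e [t [f b]]] )]] / [e [t [f b]]]]]

9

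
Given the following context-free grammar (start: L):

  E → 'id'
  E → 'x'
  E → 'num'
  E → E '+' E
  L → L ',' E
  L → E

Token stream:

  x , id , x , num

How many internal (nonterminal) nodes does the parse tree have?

8

[L [L [L [L [E x]] , [E id]] , [E x]] , [E num]]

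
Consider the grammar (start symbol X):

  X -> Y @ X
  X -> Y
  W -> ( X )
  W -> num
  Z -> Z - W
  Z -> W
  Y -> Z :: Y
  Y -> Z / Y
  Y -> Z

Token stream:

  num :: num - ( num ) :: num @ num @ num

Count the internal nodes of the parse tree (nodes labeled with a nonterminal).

[X [Y [Z [W num]] :: [Y [Z [Z [W num]] - [W ( [X [Y [Z [W num]]]] )]] :: [Y [Z [W num]]]]] @ [X [Y [Z [W num]]] @ [X [Y [Z [W num]]]]]]

24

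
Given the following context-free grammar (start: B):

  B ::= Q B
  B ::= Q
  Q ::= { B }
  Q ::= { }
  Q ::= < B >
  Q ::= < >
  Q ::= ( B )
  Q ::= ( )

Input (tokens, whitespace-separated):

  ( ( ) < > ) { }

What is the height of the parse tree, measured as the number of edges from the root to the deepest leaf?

[B [Q ( [B [Q ( )] [B [Q < >]]] )] [B [Q { }]]]

5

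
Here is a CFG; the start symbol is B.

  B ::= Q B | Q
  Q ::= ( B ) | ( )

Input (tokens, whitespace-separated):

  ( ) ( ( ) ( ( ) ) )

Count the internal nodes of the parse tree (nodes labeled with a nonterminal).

10

[B [Q ( )] [B [Q ( [B [Q ( )] [B [Q ( [B [Q ( )]] )]]] )]]]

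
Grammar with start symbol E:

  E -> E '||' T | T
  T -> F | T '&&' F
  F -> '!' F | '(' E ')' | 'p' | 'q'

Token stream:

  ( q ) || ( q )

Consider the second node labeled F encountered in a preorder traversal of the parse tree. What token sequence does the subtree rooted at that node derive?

q

[E [E [T [F ( [E [T [F q]]] )]]] || [T [F ( [E [T [F q]]] )]]]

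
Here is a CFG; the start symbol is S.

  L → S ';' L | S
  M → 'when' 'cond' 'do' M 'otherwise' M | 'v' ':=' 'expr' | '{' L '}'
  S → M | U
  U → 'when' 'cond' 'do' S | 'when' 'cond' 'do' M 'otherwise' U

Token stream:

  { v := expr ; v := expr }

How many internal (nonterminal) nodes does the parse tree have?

8

[S [M { [L [S [M v := expr]] ; [L [S [M v := expr]]]] }]]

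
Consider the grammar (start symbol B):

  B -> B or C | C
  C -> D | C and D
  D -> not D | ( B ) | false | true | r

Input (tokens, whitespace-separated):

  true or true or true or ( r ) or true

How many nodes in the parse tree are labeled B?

6

[B [B [B [B [B [C [D true]]] or [C [D true]]] or [C [D true]]] or [C [D ( [B [C [D r]]] )]]] or [C [D true]]]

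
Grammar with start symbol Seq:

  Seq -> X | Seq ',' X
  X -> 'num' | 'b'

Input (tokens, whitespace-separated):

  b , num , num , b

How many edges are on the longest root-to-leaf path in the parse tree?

5

[Seq [Seq [Seq [Seq [X b]] , [X num]] , [X num]] , [X b]]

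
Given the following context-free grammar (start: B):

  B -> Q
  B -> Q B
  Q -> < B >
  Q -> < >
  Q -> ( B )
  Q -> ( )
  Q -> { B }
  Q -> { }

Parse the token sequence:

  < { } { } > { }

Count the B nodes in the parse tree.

[B [Q < [B [Q { }] [B [Q { }]]] >] [B [Q { }]]]

4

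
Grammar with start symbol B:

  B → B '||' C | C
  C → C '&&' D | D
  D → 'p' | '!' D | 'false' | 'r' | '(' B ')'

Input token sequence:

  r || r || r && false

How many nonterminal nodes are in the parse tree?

11

[B [B [B [C [D r]]] || [C [D r]]] || [C [C [D r]] && [D false]]]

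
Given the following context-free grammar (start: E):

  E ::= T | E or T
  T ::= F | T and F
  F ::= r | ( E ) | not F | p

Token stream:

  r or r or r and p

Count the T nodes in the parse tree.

[E [E [E [T [F r]]] or [T [F r]]] or [T [T [F r]] and [F p]]]

4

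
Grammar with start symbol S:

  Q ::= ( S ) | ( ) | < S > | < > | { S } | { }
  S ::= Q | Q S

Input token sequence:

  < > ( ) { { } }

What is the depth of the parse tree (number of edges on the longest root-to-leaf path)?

[S [Q < >] [S [Q ( )] [S [Q { [S [Q { }]] }]]]]

6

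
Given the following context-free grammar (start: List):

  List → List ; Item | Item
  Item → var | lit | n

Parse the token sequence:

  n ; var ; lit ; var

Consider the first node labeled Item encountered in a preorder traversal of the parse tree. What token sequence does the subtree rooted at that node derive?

n

[List [List [List [List [Item n]] ; [Item var]] ; [Item lit]] ; [Item var]]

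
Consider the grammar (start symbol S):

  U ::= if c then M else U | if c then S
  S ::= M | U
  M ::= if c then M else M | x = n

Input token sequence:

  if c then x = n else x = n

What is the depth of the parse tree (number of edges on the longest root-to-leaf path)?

3

[S [M if c then [M x = n] else [M x = n]]]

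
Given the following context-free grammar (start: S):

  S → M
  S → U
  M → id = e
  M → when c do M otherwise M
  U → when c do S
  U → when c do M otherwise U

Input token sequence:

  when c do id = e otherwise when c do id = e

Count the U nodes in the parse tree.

2

[S [U when c do [M id = e] otherwise [U when c do [S [M id = e]]]]]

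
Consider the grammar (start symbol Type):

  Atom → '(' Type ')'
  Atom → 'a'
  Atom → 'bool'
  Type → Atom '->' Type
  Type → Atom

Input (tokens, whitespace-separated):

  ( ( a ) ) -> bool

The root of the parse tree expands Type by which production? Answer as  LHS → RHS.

Type → Atom '->' Type

[Type [Atom ( [Type [Atom ( [Type [Atom a]] )]] )] -> [Type [Atom bool]]]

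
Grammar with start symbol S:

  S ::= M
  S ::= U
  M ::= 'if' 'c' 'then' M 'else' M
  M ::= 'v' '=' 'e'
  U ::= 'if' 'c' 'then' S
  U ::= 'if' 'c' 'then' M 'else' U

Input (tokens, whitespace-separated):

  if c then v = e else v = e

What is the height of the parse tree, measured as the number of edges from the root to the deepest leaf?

3

[S [M if c then [M v = e] else [M v = e]]]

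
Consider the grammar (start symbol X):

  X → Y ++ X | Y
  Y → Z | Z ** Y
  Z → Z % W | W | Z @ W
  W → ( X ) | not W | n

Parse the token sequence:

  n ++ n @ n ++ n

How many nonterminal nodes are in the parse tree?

14

[X [Y [Z [W n]]] ++ [X [Y [Z [Z [W n]] @ [W n]]] ++ [X [Y [Z [W n]]]]]]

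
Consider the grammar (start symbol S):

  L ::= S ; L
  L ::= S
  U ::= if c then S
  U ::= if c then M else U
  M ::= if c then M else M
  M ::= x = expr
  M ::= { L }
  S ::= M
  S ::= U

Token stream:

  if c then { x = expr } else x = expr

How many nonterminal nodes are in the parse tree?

7

[S [M if c then [M { [L [S [M x = expr]]] }] else [M x = expr]]]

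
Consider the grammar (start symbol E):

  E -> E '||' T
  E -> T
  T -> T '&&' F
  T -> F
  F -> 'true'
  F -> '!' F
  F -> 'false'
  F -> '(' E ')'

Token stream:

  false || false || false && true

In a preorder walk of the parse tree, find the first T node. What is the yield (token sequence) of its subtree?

[E [E [E [T [F false]]] || [T [F false]]] || [T [T [F false]] && [F true]]]

false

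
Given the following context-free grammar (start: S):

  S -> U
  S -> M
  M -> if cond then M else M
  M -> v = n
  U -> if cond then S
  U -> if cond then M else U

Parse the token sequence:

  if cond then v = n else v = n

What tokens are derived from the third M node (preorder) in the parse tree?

v = n

[S [M if cond then [M v = n] else [M v = n]]]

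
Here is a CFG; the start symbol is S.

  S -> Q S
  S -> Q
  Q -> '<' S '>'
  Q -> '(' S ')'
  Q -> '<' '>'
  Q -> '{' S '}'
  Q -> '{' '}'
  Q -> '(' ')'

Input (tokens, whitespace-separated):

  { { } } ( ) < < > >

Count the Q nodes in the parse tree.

[S [Q { [S [Q { }]] }] [S [Q ( )] [S [Q < [S [Q < >]] >]]]]

5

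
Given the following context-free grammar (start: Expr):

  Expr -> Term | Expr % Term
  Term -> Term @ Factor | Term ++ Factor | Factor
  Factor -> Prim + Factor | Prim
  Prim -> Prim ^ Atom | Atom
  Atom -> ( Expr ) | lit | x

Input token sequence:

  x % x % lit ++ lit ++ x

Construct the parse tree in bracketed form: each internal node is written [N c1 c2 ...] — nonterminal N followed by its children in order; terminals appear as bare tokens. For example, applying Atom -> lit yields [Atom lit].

[Expr [Expr [Expr [Term [Factor [Prim [Atom x]]]]] % [Term [Factor [Prim [Atom x]]]]] % [Term [Term [Term [Factor [Prim [Atom lit]]]] ++ [Factor [Prim [Atom lit]]]] ++ [Factor [Prim [Atom x]]]]]

Expr
Expr % Term
Expr % Term % Term
Term % Term % Term
Factor % Term % Term
Prim % Term % Term
Atom % Term % Term
x % Term % Term
x % Factor % Term
x % Prim % Term
x % Atom % Term
x % x % Term
x % x % Term ++ Factor
x % x % Term ++ Factor ++ Factor
x % x % Factor ++ Factor ++ Factor
x % x % Prim ++ Factor ++ Factor
x % x % Atom ++ Factor ++ Factor
x % x % lit ++ Factor ++ Factor
x % x % lit ++ Prim ++ Factor
x % x % lit ++ Atom ++ Factor
x % x % lit ++ lit ++ Factor
x % x % lit ++ lit ++ Prim
x % x % lit ++ lit ++ Atom
x % x % lit ++ lit ++ x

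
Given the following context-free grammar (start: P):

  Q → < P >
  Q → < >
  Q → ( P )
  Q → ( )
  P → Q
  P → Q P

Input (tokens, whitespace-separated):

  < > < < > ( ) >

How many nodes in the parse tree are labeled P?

[P [Q < >] [P [Q < [P [Q < >] [P [Q ( )]]] >]]]

4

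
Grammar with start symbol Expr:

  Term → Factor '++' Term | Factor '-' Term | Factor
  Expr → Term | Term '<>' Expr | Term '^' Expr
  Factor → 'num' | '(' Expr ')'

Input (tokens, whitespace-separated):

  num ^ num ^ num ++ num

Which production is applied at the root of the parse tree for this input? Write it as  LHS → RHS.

Expr → Term '^' Expr

[Expr [Term [Factor num]] ^ [Expr [Term [Factor num]] ^ [Expr [Term [Factor num] ++ [Term [Factor num]]]]]]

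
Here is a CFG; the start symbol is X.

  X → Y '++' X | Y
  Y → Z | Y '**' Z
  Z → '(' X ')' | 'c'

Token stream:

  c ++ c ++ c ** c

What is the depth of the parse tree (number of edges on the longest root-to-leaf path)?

[X [Y [Z c]] ++ [X [Y [Z c]] ++ [X [Y [Y [Z c]] ** [Z c]]]]]

6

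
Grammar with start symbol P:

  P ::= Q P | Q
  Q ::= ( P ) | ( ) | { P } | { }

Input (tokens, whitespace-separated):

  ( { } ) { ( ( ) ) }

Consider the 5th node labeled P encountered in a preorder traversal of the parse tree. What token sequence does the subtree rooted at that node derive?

( )

[P [Q ( [P [Q { }]] )] [P [Q { [P [Q ( [P [Q ( )]] )]] }]]]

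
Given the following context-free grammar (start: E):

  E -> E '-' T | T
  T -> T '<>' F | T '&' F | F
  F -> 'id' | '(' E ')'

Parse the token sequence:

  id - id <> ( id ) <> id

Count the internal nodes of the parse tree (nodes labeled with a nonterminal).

13

[E [E [T [F id]]] - [T [T [T [F id]] <> [F ( [E [T [F id]]] )]] <> [F id]]]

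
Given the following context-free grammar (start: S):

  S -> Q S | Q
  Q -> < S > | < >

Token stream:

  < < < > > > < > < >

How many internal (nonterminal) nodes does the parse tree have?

10

[S [Q < [S [Q < [S [Q < >]] >]] >] [S [Q < >] [S [Q < >]]]]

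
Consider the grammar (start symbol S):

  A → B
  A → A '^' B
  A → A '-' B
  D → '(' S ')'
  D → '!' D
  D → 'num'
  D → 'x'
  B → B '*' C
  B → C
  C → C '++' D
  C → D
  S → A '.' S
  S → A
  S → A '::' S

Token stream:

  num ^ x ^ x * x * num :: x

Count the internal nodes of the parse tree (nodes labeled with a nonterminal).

24

[S [A [A [A [B [C [D num]]]] ^ [B [C [D x]]]] ^ [B [B [B [C [D x]]] * [C [D x]]] * [C [D num]]]] :: [S [A [B [C [D x]]]]]]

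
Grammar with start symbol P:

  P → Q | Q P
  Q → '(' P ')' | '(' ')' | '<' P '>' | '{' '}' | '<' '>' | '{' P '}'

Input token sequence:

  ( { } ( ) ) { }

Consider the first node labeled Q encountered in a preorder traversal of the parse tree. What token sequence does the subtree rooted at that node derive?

[P [Q ( [P [Q { }] [P [Q ( )]]] )] [P [Q { }]]]

( { } ( ) )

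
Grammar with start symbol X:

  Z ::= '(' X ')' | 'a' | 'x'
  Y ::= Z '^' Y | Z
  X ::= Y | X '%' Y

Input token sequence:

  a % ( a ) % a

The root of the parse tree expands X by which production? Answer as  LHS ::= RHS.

[X [X [X [Y [Z a]]] % [Y [Z ( [X [Y [Z a]]] )]]] % [Y [Z a]]]

X ::= X '%' Y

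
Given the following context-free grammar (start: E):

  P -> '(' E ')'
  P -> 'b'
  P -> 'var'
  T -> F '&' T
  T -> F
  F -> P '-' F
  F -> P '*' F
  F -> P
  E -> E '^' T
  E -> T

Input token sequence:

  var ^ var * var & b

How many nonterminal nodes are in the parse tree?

[E [E [T [F [P var]]]] ^ [T [F [P var] * [F [P var]]] & [T [F [P b]]]]]

13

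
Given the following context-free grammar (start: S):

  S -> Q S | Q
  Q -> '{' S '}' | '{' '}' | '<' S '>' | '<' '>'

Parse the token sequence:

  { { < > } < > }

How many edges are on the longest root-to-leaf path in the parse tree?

6

[S [Q { [S [Q { [S [Q < >]] }] [S [Q < >]]] }]]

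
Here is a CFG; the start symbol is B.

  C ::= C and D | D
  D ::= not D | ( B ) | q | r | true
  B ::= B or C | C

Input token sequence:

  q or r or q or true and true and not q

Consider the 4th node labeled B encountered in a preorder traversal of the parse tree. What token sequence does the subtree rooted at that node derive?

[B [B [B [B [C [D q]]] or [C [D r]]] or [C [D q]]] or [C [C [C [D true]] and [D true]] and [D not [D q]]]]

q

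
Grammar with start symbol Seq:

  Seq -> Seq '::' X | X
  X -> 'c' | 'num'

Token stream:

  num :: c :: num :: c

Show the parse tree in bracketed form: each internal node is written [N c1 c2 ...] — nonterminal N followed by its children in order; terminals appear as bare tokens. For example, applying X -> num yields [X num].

Seq
Seq :: X
Seq :: X :: X
Seq :: X :: X :: X
X :: X :: X :: X
num :: X :: X :: X
num :: c :: X :: X
num :: c :: num :: X
num :: c :: num :: c

[Seq [Seq [Seq [Seq [X num]] :: [X c]] :: [X num]] :: [X c]]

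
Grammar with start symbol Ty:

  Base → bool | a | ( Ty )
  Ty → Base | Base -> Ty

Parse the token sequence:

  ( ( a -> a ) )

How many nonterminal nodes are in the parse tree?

[Ty [Base ( [Ty [Base ( [Ty [Base a] -> [Ty [Base a]]] )]] )]]

8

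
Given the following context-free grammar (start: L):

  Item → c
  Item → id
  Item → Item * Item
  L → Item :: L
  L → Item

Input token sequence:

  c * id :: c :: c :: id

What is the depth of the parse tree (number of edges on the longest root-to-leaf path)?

[L [Item [Item c] * [Item id]] :: [L [Item c] :: [L [Item c] :: [L [Item id]]]]]

5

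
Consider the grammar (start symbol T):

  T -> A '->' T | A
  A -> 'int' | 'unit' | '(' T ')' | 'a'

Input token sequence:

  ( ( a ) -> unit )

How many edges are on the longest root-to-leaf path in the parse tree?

6

[T [A ( [T [A ( [T [A a]] )] -> [T [A unit]]] )]]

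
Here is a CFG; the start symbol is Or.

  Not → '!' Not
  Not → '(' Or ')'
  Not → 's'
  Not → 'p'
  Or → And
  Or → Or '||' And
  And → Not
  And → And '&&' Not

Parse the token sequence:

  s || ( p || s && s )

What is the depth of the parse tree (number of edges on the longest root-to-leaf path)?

[Or [Or [And [Not s]]] || [And [Not ( [Or [Or [And [Not p]]] || [And [And [Not s]] && [Not s]]] )]]]

7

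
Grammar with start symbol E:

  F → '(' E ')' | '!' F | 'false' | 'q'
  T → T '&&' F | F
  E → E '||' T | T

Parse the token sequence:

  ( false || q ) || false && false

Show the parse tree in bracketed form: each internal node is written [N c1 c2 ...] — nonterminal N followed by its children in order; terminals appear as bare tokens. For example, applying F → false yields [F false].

E
E || T
T || T
F || T
( E ) || T
( E || T ) || T
( T || T ) || T
( F || T ) || T
( false || T ) || T
( false || F ) || T
( false || q ) || T
( false || q ) || T && F
( false || q ) || F && F
( false || q ) || false && F
( false || q ) || false && false

[E [E [T [F ( [E [E [T [F false]]] || [T [F q]]] )]]] || [T [T [F false]] && [F false]]]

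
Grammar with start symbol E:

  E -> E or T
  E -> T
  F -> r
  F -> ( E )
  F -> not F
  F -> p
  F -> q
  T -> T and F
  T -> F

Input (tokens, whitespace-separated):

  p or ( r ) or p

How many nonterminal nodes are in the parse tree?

[E [E [E [T [F p]]] or [T [F ( [E [T [F r]]] )]]] or [T [F p]]]

12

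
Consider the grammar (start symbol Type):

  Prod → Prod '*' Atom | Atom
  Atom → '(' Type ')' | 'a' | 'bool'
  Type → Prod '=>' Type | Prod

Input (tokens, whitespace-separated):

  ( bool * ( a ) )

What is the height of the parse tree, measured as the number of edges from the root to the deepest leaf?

[Type [Prod [Atom ( [Type [Prod [Prod [Atom bool]] * [Atom ( [Type [Prod [Atom a]]] )]]] )]]]

9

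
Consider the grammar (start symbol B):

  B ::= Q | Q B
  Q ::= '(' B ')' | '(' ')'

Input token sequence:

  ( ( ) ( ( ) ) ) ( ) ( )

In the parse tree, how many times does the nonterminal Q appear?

[B [Q ( [B [Q ( )] [B [Q ( [B [Q ( )]] )]]] )] [B [Q ( )] [B [Q ( )]]]]

6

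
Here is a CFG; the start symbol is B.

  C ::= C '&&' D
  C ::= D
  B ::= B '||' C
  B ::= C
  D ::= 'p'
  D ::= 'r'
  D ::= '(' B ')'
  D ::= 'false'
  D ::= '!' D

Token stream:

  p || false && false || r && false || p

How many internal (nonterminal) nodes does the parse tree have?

16

[B [B [B [B [C [D p]]] || [C [C [D false]] && [D false]]] || [C [C [D r]] && [D false]]] || [C [D p]]]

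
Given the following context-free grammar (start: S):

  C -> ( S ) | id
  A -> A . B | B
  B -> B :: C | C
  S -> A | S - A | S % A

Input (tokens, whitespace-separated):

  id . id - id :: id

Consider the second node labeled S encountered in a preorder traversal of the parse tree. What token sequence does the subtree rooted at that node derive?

[S [S [A [A [B [C id]]] . [B [C id]]]] - [A [B [B [C id]] :: [C id]]]]

id . id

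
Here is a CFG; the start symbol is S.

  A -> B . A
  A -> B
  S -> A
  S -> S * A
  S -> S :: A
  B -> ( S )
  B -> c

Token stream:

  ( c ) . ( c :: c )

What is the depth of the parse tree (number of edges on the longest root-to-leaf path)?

[S [A [B ( [S [A [B c]]] )] . [A [B ( [S [S [A [B c]]] :: [A [B c]]] )]]]]

8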